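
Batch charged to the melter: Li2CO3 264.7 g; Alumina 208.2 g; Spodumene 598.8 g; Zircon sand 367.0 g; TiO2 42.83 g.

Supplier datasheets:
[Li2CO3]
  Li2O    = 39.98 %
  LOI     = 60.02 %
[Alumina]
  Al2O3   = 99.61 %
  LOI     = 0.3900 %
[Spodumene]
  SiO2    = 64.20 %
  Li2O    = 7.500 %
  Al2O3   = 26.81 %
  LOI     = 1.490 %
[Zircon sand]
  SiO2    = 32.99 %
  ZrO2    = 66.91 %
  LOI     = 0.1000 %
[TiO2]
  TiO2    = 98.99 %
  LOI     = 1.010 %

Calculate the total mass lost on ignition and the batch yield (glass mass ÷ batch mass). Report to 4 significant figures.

The intermediate values are displayed (rounded to four significant figures) across the worked steps — all arithmetic holds full precision in all steps. Every reported value is rounded only once — the derived quantities, which include LOI, the five compositions, net glass mass, the yield, totals, are re-derived at full precision, as written in the problem or the answer, from the batch weights at 1312 g of glass.
Ignition loss by material:
  Li2CO3: 264.7 × 0.6002 = 158.9 g
  Alumina: 208.2 × 0.003900 = 0.8120 g
  Spodumene: 598.8 × 0.01490 = 8.922 g
  Zircon sand: 367.0 × 0.001000 = 0.3670 g
  TiO2: 42.83 × 0.01010 = 0.4326 g
Total LOI = 169.4 g
Glass = batch − LOI = 1482 − 169.4 = 1312 g

LOI loss = 169.4 g; glass = 1312 g; yield = 88.57%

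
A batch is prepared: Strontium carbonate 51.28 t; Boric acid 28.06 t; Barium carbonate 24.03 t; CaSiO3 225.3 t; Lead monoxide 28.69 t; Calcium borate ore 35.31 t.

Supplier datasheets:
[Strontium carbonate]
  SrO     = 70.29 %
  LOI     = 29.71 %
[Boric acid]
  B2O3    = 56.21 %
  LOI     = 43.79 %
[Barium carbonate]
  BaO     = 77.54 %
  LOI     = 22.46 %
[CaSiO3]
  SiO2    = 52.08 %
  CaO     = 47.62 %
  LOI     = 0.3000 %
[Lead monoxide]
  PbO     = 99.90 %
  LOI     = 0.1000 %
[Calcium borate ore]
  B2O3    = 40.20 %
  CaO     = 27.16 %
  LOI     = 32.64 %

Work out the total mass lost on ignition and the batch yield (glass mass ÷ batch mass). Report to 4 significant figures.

LOI loss = 45.15 t; glass = 347.5 t; yield = 88.50%

All internal work carries full float precision in every operation. In-progress results appear (rounded to 4 significant digits) as written. A single rounding produces each reported value — all derived quantities are carried starting from the weights at 347.5 t of glass at full precision (ignition loss, the totals, the yield, glass mass, the six compositions), exactly as printed in problem or answer.
Each material's LOI contribution:
  Strontium carbonate: 51.28 × 0.2971 = 15.24 t
  Boric acid: 28.06 × 0.4379 = 12.29 t
  Barium carbonate: 24.03 × 0.2246 = 5.397 t
  CaSiO3: 225.3 × 0.003000 = 0.6759 t
  Lead monoxide: 28.69 × 0.001000 = 0.02869 t
  Calcium borate ore: 35.31 × 0.3264 = 11.53 t
Total LOI = 45.15 t
Glass = batch − LOI = 392.7 − 45.15 = 347.5 t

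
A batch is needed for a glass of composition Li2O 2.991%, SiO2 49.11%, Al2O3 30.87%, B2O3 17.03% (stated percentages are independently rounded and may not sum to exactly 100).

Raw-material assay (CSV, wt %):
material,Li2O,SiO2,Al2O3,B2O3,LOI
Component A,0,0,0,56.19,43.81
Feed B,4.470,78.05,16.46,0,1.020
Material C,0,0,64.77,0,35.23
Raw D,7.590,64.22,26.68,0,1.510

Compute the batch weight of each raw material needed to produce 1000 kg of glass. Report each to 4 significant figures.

The working math keeps full float precision end to end; working values are printed rounded to four significant figures across the worked steps. Each reported value receives exactly one rounding — derived quantities (net glass mass, LOI, four oxide percentages, the yield, the totals) are computed at exact precision starting from the weights for 1000 kg of glass as set out in the problem or the answer.
Target masses of each oxide per 1000 kg glass:
  Li2O: 2.991% × 1000 = 29.91 kg
  SiO2: 49.11% × 1000 = 491.1 kg
  Al2O3: 30.87% × 1000 = 308.7 kg
  B2O3: 17.03% × 1000 = 170.3 kg
Mass-balance tally per oxide given the weights on record, under the basis named above (every target is met by its sum once rounding is allowed for):
  Li2O: 591.7·0.04470 + 45.61·0.07590 = 29.91 kg (target 29.91 kg)
  SiO2: 591.7·0.7805 + 45.61·0.6422 = 491.1 kg (target 491.1 kg)
  Al2O3: 591.7·0.1646 + 307.5·0.6477 + 45.61·0.2668 = 308.7 kg (target 308.7 kg)
  B2O3: 303.1·0.5619 = 170.3 kg (target 170.3 kg)
Glass-mass bookkeeping: total charge less LOI = 1000 kg (summing oxide targets gives 1000 kg; against the stated basis, 1000 kg — any gap is answer rounding).
Whole-batch sum: Σ batch = 1248 kg; LOI loss = Σ batch·LOI = 247.8 kg; glass ÷ batch gives a yield of 80.14%.

Batch per 1000 kg glass:
  Component A: 303.1 kg
  Feed B: 591.7 kg
  Material C: 307.5 kg
  Raw D: 45.61 kg
Total batch = 1248 kg; LOI loss = 247.8 kg; yield = 80.14%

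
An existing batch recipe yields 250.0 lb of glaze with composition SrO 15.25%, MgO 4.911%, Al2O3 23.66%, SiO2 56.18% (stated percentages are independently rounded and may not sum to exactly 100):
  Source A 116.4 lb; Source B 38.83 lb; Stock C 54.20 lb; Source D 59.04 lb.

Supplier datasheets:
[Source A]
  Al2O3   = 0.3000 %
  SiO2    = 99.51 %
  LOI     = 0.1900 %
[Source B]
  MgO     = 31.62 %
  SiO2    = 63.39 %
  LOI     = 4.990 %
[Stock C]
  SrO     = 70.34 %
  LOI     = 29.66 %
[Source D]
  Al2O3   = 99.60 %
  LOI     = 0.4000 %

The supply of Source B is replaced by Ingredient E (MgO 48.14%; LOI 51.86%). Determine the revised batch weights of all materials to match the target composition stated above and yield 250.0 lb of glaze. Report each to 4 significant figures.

Revised batch per 250.0 lb glaze:
  Source A: 141.1 lb
  Ingredient E: 25.50 lb
  Stock C: 54.20 lb
  Source D: 58.96 lb
Total batch = 279.8 lb; LOI loss = 29.80 lb

The intermediate values appear, rounded to four significant figures, between the steps; the whole derivation runs at full float precision at each step — every reported number receives exactly one rounding. All derived quantities (yield, four oxide percentages, glass mass, ignition loss, the totals) are recomputed at full float precision from the weighed amounts per 250.0 lb of glass, precisely as stated by problem or answer.
Target masses of each oxide per 250.0 lb glaze:
  SrO: 15.25% × 250.0 = 38.12 lb
  MgO: 4.911% × 250.0 = 12.28 lb
  Al2O3: 23.66% × 250.0 = 59.15 lb
  SiO2: 56.18% × 250.0 = 140.4 lb
A balance pass over the oxides, using the reported weights, on the stated basis (target by target, the sums agree up to rounding of the answer):
  SrO: 54.20·0.7034 = 38.12 lb (target 38.12 lb)
  MgO: 25.50·0.4814 = 12.28 lb (target 12.28 lb)
  Al2O3: 141.1·0.003000 + 58.96·0.9960 = 59.15 lb (target 59.15 lb)
  SiO2: 141.1·0.9951 = 140.4 lb (target 140.4 lb)
Mass balance on the glass: net batch after ignition = 250.0 lb (the Σ of target masses is 250.0 lb; versus the stated basis of 250.0 lb — any gap is answer rounding).
Adding the batch up: Σ batch = 279.8 lb; LOI removed, Σ of batch·LOI: 29.80 lb; yield = glass ÷ total batch = 89.35%.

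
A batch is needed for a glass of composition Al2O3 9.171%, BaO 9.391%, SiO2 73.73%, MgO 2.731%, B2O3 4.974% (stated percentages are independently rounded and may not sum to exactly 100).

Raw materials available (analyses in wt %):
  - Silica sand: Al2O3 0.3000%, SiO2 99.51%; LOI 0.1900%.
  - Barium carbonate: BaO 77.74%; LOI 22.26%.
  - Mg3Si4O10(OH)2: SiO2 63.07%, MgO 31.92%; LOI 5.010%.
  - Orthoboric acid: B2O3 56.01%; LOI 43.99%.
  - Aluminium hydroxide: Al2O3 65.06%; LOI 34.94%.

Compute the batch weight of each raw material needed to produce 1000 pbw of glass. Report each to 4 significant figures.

The whole derivation runs at full float precision through every step — intermediates are printed, rounded to four significant digits, as written; a single rounding yields every reported result. The derived quantities (the totals, glass mass, yield, five oxide percentages, ignition loss) are rebuilt at full precision from the weighed amounts at 1000 pbw of glass, as they appear in the question or the answer.
Oxide-by-oxide targets in 1000 pbw glass:
  Al2O3: 9.171% × 1000 = 91.71 pbw
  BaO: 9.391% × 1000 = 93.91 pbw
  SiO2: 73.73% × 1000 = 737.3 pbw
  MgO: 2.731% × 1000 = 27.31 pbw
  B2O3: 4.974% × 1000 = 49.74 pbw
Mass-balance tally per oxide applying the batch weights above, under the basis named above (target by target, the sums agree exact up to rounding of places):
  Al2O3: 686.7·0.003000 + 137.8·0.6506 = 91.71 pbw (target 91.71 pbw)
  BaO: 120.8·0.7774 = 93.91 pbw (target 93.91 pbw)
  SiO2: 686.7·0.9951 + 85.56·0.6307 = 737.3 pbw (target 737.3 pbw)
  MgO: 85.56·0.3192 = 27.31 pbw (target 27.31 pbw)
  B2O3: 88.81·0.5601 = 49.74 pbw (target 49.74 pbw)
Glass-mass closure: total charge less LOI = 1000 pbw (per-oxide target masses sum to 1000 pbw; against the stated basis, 1000 pbw — rounding explains the deltas).
Adding the batch up: Σ batch = 1120 pbw; LOI loss = Σ batch·LOI = 119.7 pbw; yield: glass divided by total = 89.31%.

Batch per 1000 pbw glass:
  Silica sand: 686.7 pbw
  Barium carbonate: 120.8 pbw
  Mg3Si4O10(OH)2: 85.56 pbw
  Orthoboric acid: 88.81 pbw
  Aluminium hydroxide: 137.8 pbw
Total batch = 1120 pbw; LOI loss = 119.7 pbw; yield = 89.31%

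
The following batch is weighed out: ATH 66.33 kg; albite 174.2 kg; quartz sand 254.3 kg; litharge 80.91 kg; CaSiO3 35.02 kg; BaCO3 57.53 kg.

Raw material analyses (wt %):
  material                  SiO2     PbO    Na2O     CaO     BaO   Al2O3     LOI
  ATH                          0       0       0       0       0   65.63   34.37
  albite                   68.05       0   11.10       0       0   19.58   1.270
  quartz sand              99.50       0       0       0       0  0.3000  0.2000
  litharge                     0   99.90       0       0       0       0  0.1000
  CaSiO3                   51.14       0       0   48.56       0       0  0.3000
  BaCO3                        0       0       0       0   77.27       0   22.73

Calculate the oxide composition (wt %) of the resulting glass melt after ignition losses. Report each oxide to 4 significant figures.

The working math runs at exact precision at each step; values along the way are shown rounded off to 4 significant digits at each printed step — every reported number is rounded once only — the derived quantities are rebuilt at full precision (yield, totals, net glass mass, six oxide percentages, LOI) from the weighed amounts per 629.5 kg of glass, as set out in question or answer.
What the batch supplies per oxide:
  SiO2: 174.2·0.6805 + 254.3·0.9950 + 35.02·0.5114 = 389.5 kg
  PbO: 80.91·0.9990 = 80.83 kg
  Na2O: 174.2·0.1110 = 19.34 kg
  CaO: 35.02·0.4856 = 17.01 kg
  BaO: 57.53·0.7727 = 44.45 kg
  Al2O3: 66.33·0.6563 + 174.2·0.1958 + 254.3·0.003000 = 78.40 kg
LOI: 66.33·0.3437 + 174.2·0.01270 + 254.3·0.002000 + 80.91·0.001000 + 35.02·0.003000 + 57.53·0.2273 = 38.78 kg
batch − LOI leaves glass = 668.3 − 38.78 = 629.5 kg (consistent with Σ oxide mass)
percent share: oxide ÷ glass, ×100

Glass mass = 629.5 kg (batch 668.3 − LOI 38.78).
Composition: SiO2 61.87%, PbO 12.84%, Na2O 3.072%, CaO 2.701%, BaO 7.062%, Al2O3 12.45%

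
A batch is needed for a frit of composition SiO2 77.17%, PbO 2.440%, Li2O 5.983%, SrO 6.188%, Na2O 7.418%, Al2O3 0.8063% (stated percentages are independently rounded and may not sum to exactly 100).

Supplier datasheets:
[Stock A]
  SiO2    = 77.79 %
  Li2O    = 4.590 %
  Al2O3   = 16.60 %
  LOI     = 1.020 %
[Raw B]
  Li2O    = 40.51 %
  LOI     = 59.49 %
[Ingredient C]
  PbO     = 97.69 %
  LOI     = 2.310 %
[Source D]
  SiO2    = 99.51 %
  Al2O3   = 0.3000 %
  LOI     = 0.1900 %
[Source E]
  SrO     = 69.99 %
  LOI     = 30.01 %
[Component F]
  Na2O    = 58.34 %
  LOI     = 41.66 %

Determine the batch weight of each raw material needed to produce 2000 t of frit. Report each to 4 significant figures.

Batch per 2000 t frit:
  Stock A: 70.10 t
  Raw B: 287.4 t
  Ingredient C: 49.95 t
  Source D: 1496 t
  Source E: 176.8 t
  Component F: 254.3 t
Total batch = 2335 t; LOI loss = 334.7 t; yield = 85.66%

Intermediates are displayed, rounded to 4 significant figures, when written out. Every computation carries exact precision at all times — a single rounding completes every reported number; the derived quantities are rebuilt at full float precision (ignition loss, the totals, yield, the six compositions, net glass mass) starting from the weights per 2000 t of glass, as written in either problem or answer.
Target masses of each oxide per 2000 t frit:
  SiO2: 77.17% × 2000 = 1543 t
  PbO: 2.440% × 2000 = 48.80 t
  Li2O: 5.983% × 2000 = 119.7 t
  SrO: 6.188% × 2000 = 123.8 t
  Na2O: 7.418% × 2000 = 148.4 t
  Al2O3: 0.8063% × 2000 = 16.13 t
Verifying the oxide balance working from each reported weight, against the basis in use (delivered sums recover each target once rounding is allowed for):
  SiO2: 70.10·0.7779 + 1496·0.9951 = 1543 t (target 1543 t)
  PbO: 49.95·0.9769 = 48.80 t (target 48.80 t)
  Li2O: 70.10·0.04590 + 287.4·0.4051 = 119.6 t (target 119.7 t)
  SrO: 176.8·0.6999 = 123.7 t (target 123.8 t)
  Na2O: 254.3·0.5834 = 148.4 t (target 148.4 t)
  Al2O3: 70.10·0.1660 + 1496·0.003000 = 16.12 t (target 16.13 t)
Consistency of the glass mass: batch Σ − ignition loss = 2000 t (summing oxide targets gives 2000 t; versus the stated basis of 2000 t — a pure rounding effect).
Summing the batch: Σ batch = 2335 t; LOI loss = Σ batch·LOI = 334.7 t; the yield ratio, glass ÷ batch: 85.66%.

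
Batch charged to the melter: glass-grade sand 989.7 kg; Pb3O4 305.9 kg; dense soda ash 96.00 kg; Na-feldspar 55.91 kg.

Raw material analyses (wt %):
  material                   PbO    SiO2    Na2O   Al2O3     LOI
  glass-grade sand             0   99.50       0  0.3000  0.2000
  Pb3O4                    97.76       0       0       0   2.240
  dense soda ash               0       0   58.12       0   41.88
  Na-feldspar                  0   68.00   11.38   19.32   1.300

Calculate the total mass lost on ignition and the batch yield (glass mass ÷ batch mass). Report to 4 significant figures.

LOI loss = 49.76 kg; glass = 1398 kg; yield = 96.56%

The intermediate values are shown, rounded to four significant digits, in the working — all arithmetic maintains exact precision at every stage. Each reported result sees exactly one rounding — all derived quantities (four oxide percentages, glass mass, ignition loss, yield, the totals) are rebuilt starting from the weights for 1398 kg of glass in exact precision exactly as shown in problem or answer.
LOI of each material in turn:
  glass-grade sand: 989.7 × 0.002000 = 1.979 kg
  Pb3O4: 305.9 × 0.02240 = 6.852 kg
  dense soda ash: 96.00 × 0.4188 = 40.20 kg
  Na-feldspar: 55.91 × 0.01300 = 0.7268 kg
Total LOI = 49.76 kg
Glass = batch − LOI = 1448 − 49.76 = 1398 kg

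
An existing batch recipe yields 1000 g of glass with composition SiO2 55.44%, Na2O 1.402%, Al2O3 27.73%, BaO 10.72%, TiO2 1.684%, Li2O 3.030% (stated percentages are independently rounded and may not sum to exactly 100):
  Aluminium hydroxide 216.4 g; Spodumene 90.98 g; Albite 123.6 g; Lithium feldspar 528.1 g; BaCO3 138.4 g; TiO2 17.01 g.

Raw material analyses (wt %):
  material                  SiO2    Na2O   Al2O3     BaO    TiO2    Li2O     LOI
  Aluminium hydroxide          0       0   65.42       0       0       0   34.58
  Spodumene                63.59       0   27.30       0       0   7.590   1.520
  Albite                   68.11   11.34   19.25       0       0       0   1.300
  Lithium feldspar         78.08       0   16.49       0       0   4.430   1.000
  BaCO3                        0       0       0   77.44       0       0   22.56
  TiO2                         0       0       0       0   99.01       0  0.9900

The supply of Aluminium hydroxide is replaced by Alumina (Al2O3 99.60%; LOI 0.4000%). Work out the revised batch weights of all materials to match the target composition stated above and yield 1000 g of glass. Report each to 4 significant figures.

All arithmetic carries full float precision from start to finish. In-progress results appear, rounded to four significant figures, as written — a single rounding finalizes each reported figure — derived quantities are carried at full precision (the six compositions, yield, glass mass, LOI, totals) from the batch weights on 1000 g of glass, precisely as stated by problem or answer.
Target masses of each oxide per 1000 g glass:
  SiO2: 55.44% × 1000 = 554.4 g
  Na2O: 1.402% × 1000 = 14.02 g
  Al2O3: 27.73% × 1000 = 277.3 g
  BaO: 10.72% × 1000 = 107.2 g
  TiO2: 1.684% × 1000 = 16.84 g
  Li2O: 3.030% × 1000 = 30.30 g
Balance tally, oxide-wise, on the weights just shown, under the basis named above (each sum matches its target mass net of answer rounding effects):
  SiO2: 90.98·0.6359 + 123.6·0.6811 + 528.1·0.7808 = 554.4 g (target 554.4 g)
  Na2O: 123.6·0.1134 = 14.02 g (target 14.02 g)
  Al2O3: 142.1·0.9960 + 90.98·0.2730 + 123.6·0.1925 + 528.1·0.1649 = 277.2 g (target 277.3 g)
  BaO: 138.4·0.7744 = 107.2 g (target 107.2 g)
  TiO2: 17.01·0.9901 = 16.84 g (target 16.84 g)
  Li2O: 90.98·0.07590 + 528.1·0.04430 = 30.30 g (target 30.30 g)
Glass-mass bookkeeping: whole batch net of LOI = 1000 g (per-oxide target masses sum to 1000 g; with the basis standing at 1000 g — rounding explains the deltas).
Batch total: Σ batch = 1040 g; loss to ignition Σ batch·LOI = 40.23 g; yield = glass ÷ total batch = 96.13%.

Revised batch per 1000 g glass:
  Alumina: 142.1 g
  Spodumene: 90.98 g
  Albite: 123.6 g
  Lithium feldspar: 528.1 g
  BaCO3: 138.4 g
  TiO2: 17.01 g
Total batch = 1040 g; LOI loss = 40.23 g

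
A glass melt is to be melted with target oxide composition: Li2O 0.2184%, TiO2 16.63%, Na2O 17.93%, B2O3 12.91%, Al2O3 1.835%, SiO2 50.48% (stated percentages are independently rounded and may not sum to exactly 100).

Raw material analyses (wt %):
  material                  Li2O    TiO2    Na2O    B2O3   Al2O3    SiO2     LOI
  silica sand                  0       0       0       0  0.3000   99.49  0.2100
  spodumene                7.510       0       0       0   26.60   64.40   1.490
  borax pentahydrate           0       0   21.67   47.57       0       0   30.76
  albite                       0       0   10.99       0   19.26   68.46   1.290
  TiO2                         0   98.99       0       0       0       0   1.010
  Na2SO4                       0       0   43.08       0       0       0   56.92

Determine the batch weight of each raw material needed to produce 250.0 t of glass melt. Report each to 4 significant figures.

Batch per 250.0 t glass melt:
  silica sand: 113.9 t
  spodumene: 7.270 t
  borax pentahydrate: 67.85 t
  albite: 12.00 t
  TiO2: 42.00 t
  Na2SO4: 66.86 t
Total batch = 309.9 t; LOI loss = 59.85 t; yield = 80.68%

Values along the way appear (rounded to 4 significant figures) as written — exact precision is kept in all steps — each reported result takes exactly one rounding. Derived quantities, including the yield, net glass mass, LOI, the totals, the six compositions, are re-derived from the weighed amounts at 250.0 t of glass in full float precision, as set out in the question or the answer.
Target masses of each oxide per 250.0 t glass melt:
  Li2O: 0.2184% × 250.0 = 0.5460 t
  TiO2: 16.63% × 250.0 = 41.58 t
  Na2O: 17.93% × 250.0 = 44.82 t
  B2O3: 12.91% × 250.0 = 32.28 t
  Al2O3: 1.835% × 250.0 = 4.588 t
  SiO2: 50.48% × 250.0 = 126.2 t
Mass-balance tally per oxide applying the batch weights above, at the basis given (every target is met by its sum once rounding is allowed for):
  Li2O: 7.270·0.07510 = 0.5460 t (target 0.5460 t)
  TiO2: 42.00·0.9899 = 41.58 t (target 41.58 t)
  Na2O: 67.85·0.2167 + 12.00·0.1099 + 66.86·0.4308 = 44.83 t (target 44.82 t)
  B2O3: 67.85·0.4757 = 32.28 t (target 32.28 t)
  Al2O3: 113.9·0.003000 + 7.270·0.2660 + 12.00·0.1926 = 4.587 t (target 4.588 t)
  SiO2: 113.9·0.9949 + 7.270·0.6440 + 12.00·0.6846 = 126.2 t (target 126.2 t)
Consistency of the glass mass: total charge less LOI = 250.0 t (the targets, summed, come to 250.0 t; basis as stated: 250.0 t — gaps are rounding artifacts).
Batch total: Σ batch = 309.9 t; Σ batch·LOI gives LOI loss = 59.85 t; yield, glass over the total, = 80.68%.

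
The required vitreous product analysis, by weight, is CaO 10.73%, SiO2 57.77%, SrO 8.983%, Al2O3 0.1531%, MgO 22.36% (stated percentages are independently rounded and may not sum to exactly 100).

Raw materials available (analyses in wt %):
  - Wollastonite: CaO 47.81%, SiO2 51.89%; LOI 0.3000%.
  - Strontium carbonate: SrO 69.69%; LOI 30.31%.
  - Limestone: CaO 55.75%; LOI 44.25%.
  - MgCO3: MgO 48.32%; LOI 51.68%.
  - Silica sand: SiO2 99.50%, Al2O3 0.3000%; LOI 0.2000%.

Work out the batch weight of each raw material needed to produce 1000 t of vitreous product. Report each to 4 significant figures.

Working values are printed rounded off to 4 significant digits on the page. Every computation maintains exact precision at every stage — each reported number takes a single rounding — all derived quantities (ignition loss, the totals, the yield, five oxide percentages, glass mass) are re-derived in exact precision using the weight values for 1000 t of glass as given in question or answer.
The oxide mass targets at 1000 t vitreous product:
  CaO: 10.73% × 1000 = 107.3 t
  SiO2: 57.77% × 1000 = 577.7 t
  SrO: 8.983% × 1000 = 89.83 t
  Al2O3: 0.1531% × 1000 = 1.531 t
  MgO: 22.36% × 1000 = 223.6 t
Checking each oxide sum per the reported batch figures, relative to the basis at hand (target by target, the sums agree once rounding is allowed for):
  CaO: 134.7·0.4781 + 76.91·0.5575 = 107.3 t (target 107.3 t)
  SiO2: 134.7·0.5189 + 510.3·0.9950 = 577.6 t (target 577.7 t)
  SrO: 128.9·0.6969 = 89.83 t (target 89.83 t)
  Al2O3: 510.3·0.003000 = 1.531 t (target 1.531 t)
  MgO: 462.7·0.4832 = 223.6 t (target 223.6 t)
Auditing the glass mass value: total batch − LOI = 999.9 t (the Σ of target masses is 1000 t; versus the stated basis of 1000 t — rounding explains the deltas).
Batch total: Σ batch = 1314 t; the LOI term Σ batch·LOI equals 313.7 t; yield, glass over the total, = 76.12%.

Batch per 1000 t vitreous product:
  Wollastonite: 134.7 t
  Strontium carbonate: 128.9 t
  Limestone: 76.91 t
  MgCO3: 462.7 t
  Silica sand: 510.3 t
Total batch = 1314 t; LOI loss = 313.7 t; yield = 76.12%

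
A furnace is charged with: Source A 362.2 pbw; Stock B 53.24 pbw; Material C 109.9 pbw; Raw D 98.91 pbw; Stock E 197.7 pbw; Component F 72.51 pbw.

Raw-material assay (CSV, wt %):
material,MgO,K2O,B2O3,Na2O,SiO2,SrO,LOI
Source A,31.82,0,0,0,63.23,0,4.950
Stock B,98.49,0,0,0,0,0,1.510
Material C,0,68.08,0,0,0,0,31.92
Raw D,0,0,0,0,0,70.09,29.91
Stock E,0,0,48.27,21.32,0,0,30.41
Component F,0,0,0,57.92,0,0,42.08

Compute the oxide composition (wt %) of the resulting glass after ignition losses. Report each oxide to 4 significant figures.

All arithmetic maintains exact precision end to end; values along the way are shown (rounded to 4 significant figures) alongside each step — exactly one rounding is applied to every reported number; the derived quantities, including the yield, LOI, net glass mass, six oxide percentages, totals, are recomputed from the weighed amounts per 720.4 pbw of glass in exact precision, as given in problem or answer.
Per-oxide mass from batch:
  MgO: 362.2·0.3182 + 53.24·0.9849 = 167.7 pbw
  K2O: 109.9·0.6808 = 74.82 pbw
  B2O3: 197.7·0.4827 = 95.43 pbw
  Na2O: 197.7·0.2132 + 72.51·0.5792 = 84.15 pbw
  SiO2: 362.2·0.6323 = 229.0 pbw
  SrO: 98.91·0.7009 = 69.33 pbw
LOI: 362.2·0.04950 + 53.24·0.01510 + 109.9·0.3192 + 98.91·0.2991 + 197.7·0.3041 + 72.51·0.4208 = 174.0 pbw
Resulting glass, batch − LOI: 894.5 − 174.0 = 720.4 pbw (= Σ oxide masses)
each wt % is 100 × oxide ÷ glass

Glass mass = 720.4 pbw (batch 894.5 − LOI 174.0).
Composition: MgO 23.28%, K2O 10.39%, B2O3 13.25%, Na2O 11.68%, SiO2 31.79%, SrO 9.623%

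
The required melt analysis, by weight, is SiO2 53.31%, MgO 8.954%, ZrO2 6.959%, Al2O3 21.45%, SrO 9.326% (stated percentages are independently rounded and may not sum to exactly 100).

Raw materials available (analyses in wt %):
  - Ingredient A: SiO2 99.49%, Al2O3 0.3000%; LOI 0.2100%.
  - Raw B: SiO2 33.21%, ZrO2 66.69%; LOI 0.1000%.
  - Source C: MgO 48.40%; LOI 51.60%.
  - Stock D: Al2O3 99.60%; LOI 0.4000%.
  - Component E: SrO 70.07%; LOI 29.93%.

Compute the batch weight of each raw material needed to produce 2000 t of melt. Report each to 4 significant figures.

Batch per 2000 t melt:
  Ingredient A: 1002 t
  Raw B: 208.7 t
  Source C: 370.0 t
  Stock D: 427.7 t
  Component E: 266.2 t
Total batch = 2275 t; LOI loss = 274.6 t; yield = 87.93%

Each numeric step carries exact precision through every step; the intermediate values are displayed rounded to 4 significant digits across the worked steps. A single rounding produces every reported figure — derived quantities (the yield, totals, ignition loss, the five compositions, net glass mass) are rebuilt starting from the weights per 2000 t of glass at full precision, as quoted within question or answer.
Oxide mass targets, per 2000 t melt:
  SiO2: 53.31% × 2000 = 1066 t
  MgO: 8.954% × 2000 = 179.1 t
  ZrO2: 6.959% × 2000 = 139.2 t
  Al2O3: 21.45% × 2000 = 429.0 t
  SrO: 9.326% × 2000 = 186.5 t
Balance tally, oxide-wise, applying the batch weights above, relative to the basis at hand (sum by sum, the targets are met inside rounding margins):
  SiO2: 1002·0.9949 + 208.7·0.3321 = 1066 t (target 1066 t)
  MgO: 370.0·0.4840 = 179.1 t (target 179.1 t)
  ZrO2: 208.7·0.6669 = 139.2 t (target 139.2 t)
  Al2O3: 1002·0.003000 + 427.7·0.9960 = 429.0 t (target 429.0 t)
  SrO: 266.2·0.7007 = 186.5 t (target 186.5 t)
Mass balance on the glass: total charge less LOI = 2000 t (per-oxide target masses sum to 2000 t; basis as stated: 2000 t — differing by rounding only).
Total batch = Σ batch = 2275 t; LOI removed, Σ of batch·LOI: 274.6 t; yield: glass divided by total = 87.93%.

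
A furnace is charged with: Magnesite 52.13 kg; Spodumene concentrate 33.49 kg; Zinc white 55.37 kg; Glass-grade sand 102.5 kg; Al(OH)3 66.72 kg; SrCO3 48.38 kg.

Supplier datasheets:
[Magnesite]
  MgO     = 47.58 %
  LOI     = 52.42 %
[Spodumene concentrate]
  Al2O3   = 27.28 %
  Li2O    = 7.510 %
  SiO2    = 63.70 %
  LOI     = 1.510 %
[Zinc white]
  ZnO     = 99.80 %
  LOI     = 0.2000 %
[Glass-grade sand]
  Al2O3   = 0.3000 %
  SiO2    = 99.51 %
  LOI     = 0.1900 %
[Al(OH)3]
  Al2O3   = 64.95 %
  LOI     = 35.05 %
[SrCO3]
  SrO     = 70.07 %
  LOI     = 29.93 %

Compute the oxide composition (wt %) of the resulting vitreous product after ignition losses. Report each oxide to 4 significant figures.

Glass mass = 292.6 kg (batch 358.6 − LOI 66.00).
Composition: Al2O3 18.04%, Li2O 0.8596%, SiO2 42.15%, SrO 11.59%, MgO 8.477%, ZnO 18.89%

Each numeric step maintains full float precision at each step — intermediates are printed with 4-significant-digit rounding on the page — exactly one rounding lands on every reported figure. All derived quantities are rebuilt from the batch weights per 292.6 kg of glass at exact precision (yield, LOI, net glass mass, totals, the six compositions), as quoted within question or answer.
Oxide-by-oxide delivered mass:
  Al2O3: 33.49·0.2728 + 102.5·0.003000 + 66.72·0.6495 = 52.78 kg
  Li2O: 33.49·0.07510 = 2.515 kg
  SiO2: 33.49·0.6370 + 102.5·0.9951 = 123.3 kg
  SrO: 48.38·0.7007 = 33.90 kg
  MgO: 52.13·0.4758 = 24.80 kg
  ZnO: 55.37·0.9980 = 55.26 kg
LOI: 52.13·0.5242 + 33.49·0.01510 + 55.37·0.002000 + 102.5·0.001900 + 66.72·0.3505 + 48.38·0.2993 = 66.00 kg
Glass mass = batch − LOI = 358.6 − 66.00 = 292.6 kg (= the summed oxide contributions)
oxide / glass × 100 gives the wt %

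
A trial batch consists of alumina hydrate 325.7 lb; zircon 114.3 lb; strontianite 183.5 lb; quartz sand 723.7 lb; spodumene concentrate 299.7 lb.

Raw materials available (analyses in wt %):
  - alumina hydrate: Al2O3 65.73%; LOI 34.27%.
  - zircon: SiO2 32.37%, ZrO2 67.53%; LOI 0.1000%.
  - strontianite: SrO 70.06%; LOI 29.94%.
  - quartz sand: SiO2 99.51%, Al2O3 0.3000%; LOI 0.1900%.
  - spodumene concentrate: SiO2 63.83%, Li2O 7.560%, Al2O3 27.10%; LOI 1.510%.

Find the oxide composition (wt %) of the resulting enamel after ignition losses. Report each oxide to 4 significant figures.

Full precision is carried all the way through — intermediates are printed rounded off to 4 significant figures when written out — each reported number takes just one rounding; all derived quantities, including the yield, ignition loss, net glass mass, the totals, five oxide percentages, are recomputed starting from the weights at 1474 lb of glass in exact precision, as given in either problem or answer.
Mass of each oxide from the mix:
  SiO2: 114.3·0.3237 + 723.7·0.9951 + 299.7·0.6383 = 948.5 lb
  Li2O: 299.7·0.07560 = 22.66 lb
  Al2O3: 325.7·0.6573 + 723.7·0.003000 + 299.7·0.2710 = 297.5 lb
  SrO: 183.5·0.7006 = 128.6 lb
  ZrO2: 114.3·0.6753 = 77.19 lb
LOI: 325.7·0.3427 + 114.3·0.001000 + 183.5·0.2994 + 723.7·0.001900 + 299.7·0.01510 = 172.6 lb
Resulting glass, batch − LOI: 1647 − 172.6 = 1474 lb (consistent with Σ oxide mass)
each oxide over glass, ×100, is wt %

Glass mass = 1474 lb (batch 1647 − LOI 172.6).
Composition: SiO2 64.33%, Li2O 1.537%, Al2O3 20.18%, SrO 8.720%, ZrO2 5.235%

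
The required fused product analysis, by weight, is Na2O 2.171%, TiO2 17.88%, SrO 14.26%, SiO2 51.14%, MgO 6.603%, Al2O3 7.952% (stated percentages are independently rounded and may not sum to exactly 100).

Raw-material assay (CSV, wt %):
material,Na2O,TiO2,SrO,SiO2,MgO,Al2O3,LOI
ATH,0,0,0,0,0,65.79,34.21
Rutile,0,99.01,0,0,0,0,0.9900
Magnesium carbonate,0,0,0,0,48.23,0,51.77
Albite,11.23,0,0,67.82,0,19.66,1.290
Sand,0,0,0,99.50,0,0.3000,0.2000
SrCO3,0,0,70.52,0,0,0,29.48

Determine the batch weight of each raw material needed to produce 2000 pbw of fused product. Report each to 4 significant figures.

Each numeric step holds full float precision from first step to last — in-progress results are printed rounded to four significant figures across the worked steps; a single rounding produces each reported result. Derived quantities, including six oxide percentages, totals, net glass mass, LOI, the yield, are recomputed using the weight values on 2000 pbw of glass at full float precision, exactly as printed in the problem or the answer.
Oxide mass targets, per 2000 pbw fused product:
  Na2O: 2.171% × 2000 = 43.42 pbw
  TiO2: 17.88% × 2000 = 357.6 pbw
  SrO: 14.26% × 2000 = 285.2 pbw
  SiO2: 51.14% × 2000 = 1023 pbw
  MgO: 6.603% × 2000 = 132.1 pbw
  Al2O3: 7.952% × 2000 = 159.0 pbw
Mass-balance tally per oxide on the weights just shown, under the basis named above (sums match the target masses net of answer rounding effects):
  Na2O: 386.6·0.1123 = 43.42 pbw (target 43.42 pbw)
  TiO2: 361.2·0.9901 = 357.6 pbw (target 357.6 pbw)
  SrO: 404.4·0.7052 = 285.2 pbw (target 285.2 pbw)
  SiO2: 386.6·0.6782 + 764.4·0.9950 = 1023 pbw (target 1023 pbw)
  MgO: 273.8·0.4823 = 132.1 pbw (target 132.1 pbw)
  Al2O3: 122.7·0.6579 + 386.6·0.1966 + 764.4·0.003000 = 159.0 pbw (target 159.0 pbw)
Glass-mass sanity pass: Σ batch − LOI loss = 2000 pbw (summing oxide targets gives 2000 pbw; against the stated basis, 2000 pbw — rounding explains the deltas).
Batch grand total — Σ batch = 2313 pbw; LOI loss = Σ batch·LOI = 313.0 pbw; yield: glass divided by total = 86.47%.

Batch per 2000 pbw fused product:
  ATH: 122.7 pbw
  Rutile: 361.2 pbw
  Magnesium carbonate: 273.8 pbw
  Albite: 386.6 pbw
  Sand: 764.4 pbw
  SrCO3: 404.4 pbw
Total batch = 2313 pbw; LOI loss = 313.0 pbw; yield = 86.47%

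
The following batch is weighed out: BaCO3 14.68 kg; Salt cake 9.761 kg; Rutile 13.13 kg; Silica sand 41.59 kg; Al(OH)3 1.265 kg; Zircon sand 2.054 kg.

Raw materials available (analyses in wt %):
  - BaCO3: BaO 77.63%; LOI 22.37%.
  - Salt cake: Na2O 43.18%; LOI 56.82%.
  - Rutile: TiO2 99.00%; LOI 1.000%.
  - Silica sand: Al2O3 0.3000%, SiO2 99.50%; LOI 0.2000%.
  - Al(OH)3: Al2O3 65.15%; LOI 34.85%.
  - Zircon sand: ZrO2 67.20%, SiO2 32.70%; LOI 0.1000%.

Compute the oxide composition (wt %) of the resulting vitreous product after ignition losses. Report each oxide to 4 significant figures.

The whole derivation keeps exact precision from first step to last; rounding to four significant figures governs each working value as printed — each reported number is rounded once only — derived quantities are rebuilt at exact precision (net glass mass, the totals, the six compositions, yield, ignition loss) from the batch weights at 72.99 kg of glass, as quoted within the problem or answer text.
Oxide masses out of the charge:
  ZrO2: 2.054·0.6720 = 1.380 kg
  BaO: 14.68·0.7763 = 11.40 kg
  Al2O3: 41.59·0.003000 + 1.265·0.6515 = 0.9489 kg
  TiO2: 13.13·0.9900 = 13.00 kg
  SiO2: 41.59·0.9950 + 2.054·0.3270 = 42.05 kg
  Na2O: 9.761·0.4318 = 4.215 kg
LOI: 14.68·0.2237 + 9.761·0.5682 + 13.13·0.01000 + 41.59·0.002000 + 1.265·0.3485 + 2.054·0.001000 = 9.488 kg
Resulting glass, batch − LOI: 82.48 − 9.488 = 72.99 kg (= the summed oxide contributions)
wt %: oxide over glass, times 100

Glass mass = 72.99 kg (batch 82.48 − LOI 9.488).
Composition: ZrO2 1.891%, BaO 15.61%, Al2O3 1.300%, TiO2 17.81%, SiO2 57.61%, Na2O 5.774%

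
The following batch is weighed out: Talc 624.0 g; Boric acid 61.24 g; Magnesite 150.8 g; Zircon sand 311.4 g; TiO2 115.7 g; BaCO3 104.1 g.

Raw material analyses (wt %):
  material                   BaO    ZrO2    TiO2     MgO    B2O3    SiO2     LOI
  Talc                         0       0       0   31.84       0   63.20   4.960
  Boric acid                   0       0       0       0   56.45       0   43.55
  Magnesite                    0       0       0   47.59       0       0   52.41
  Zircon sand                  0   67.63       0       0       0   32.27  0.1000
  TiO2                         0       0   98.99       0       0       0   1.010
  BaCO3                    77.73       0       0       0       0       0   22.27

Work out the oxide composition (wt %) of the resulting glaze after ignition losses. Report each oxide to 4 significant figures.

All internal work holds full precision through every step; working values are shown (rounded to four significant digits) when written out — each reported value undergoes a single rounding; the derived quantities, which include ignition loss, glass mass, the six compositions, yield, the totals, are rebuilt in exact precision, as given in the problem or answer text, from the weighed amounts for 1206 g of glass.
Oxide-by-oxide delivered mass:
  BaO: 104.1·0.7773 = 80.92 g
  ZrO2: 311.4·0.6763 = 210.6 g
  TiO2: 115.7·0.9899 = 114.5 g
  MgO: 624.0·0.3184 + 150.8·0.4759 = 270.4 g
  B2O3: 61.24·0.5645 = 34.57 g
  SiO2: 624.0·0.6320 + 311.4·0.3227 = 494.9 g
LOI: 624.0·0.04960 + 61.24·0.4355 + 150.8·0.5241 + 311.4·0.001000 + 115.7·0.01010 + 104.1·0.2227 = 161.3 g
The glass mass, total less LOI, = 1367 − 161.3 = 1206 g (matching Σ of the oxides)
each wt % is 100 × oxide ÷ glass

Glass mass = 1206 g (batch 1367 − LOI 161.3).
Composition: BaO 6.710%, ZrO2 17.46%, TiO2 9.497%, MgO 22.43%, B2O3 2.867%, SiO2 41.04%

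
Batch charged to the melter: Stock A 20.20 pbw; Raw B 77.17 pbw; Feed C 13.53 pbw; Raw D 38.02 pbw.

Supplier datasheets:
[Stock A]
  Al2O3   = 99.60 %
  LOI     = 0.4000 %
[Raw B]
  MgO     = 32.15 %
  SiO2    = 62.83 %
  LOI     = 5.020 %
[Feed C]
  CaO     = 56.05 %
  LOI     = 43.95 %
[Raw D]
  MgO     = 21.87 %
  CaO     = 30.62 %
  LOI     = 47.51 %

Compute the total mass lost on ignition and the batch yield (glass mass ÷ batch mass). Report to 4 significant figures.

Mid-chain values are shown rounded to 4 significant digits as written. Every computation carries full precision in all steps; a single rounding completes each reported result. The derived quantities (the four compositions, net glass mass, totals, LOI, yield) are computed starting from the weights for 121.0 pbw of glass at exact precision, as quoted within the problem or answer text.
LOI of each material in turn:
  Stock A: 20.20 × 0.004000 = 0.08080 pbw
  Raw B: 77.17 × 0.05020 = 3.874 pbw
  Feed C: 13.53 × 0.4395 = 5.946 pbw
  Raw D: 38.02 × 0.4751 = 18.06 pbw
Total LOI = 27.96 pbw
Glass = batch − LOI = 148.9 − 27.96 = 121.0 pbw

LOI loss = 27.96 pbw; glass = 121.0 pbw; yield = 81.22%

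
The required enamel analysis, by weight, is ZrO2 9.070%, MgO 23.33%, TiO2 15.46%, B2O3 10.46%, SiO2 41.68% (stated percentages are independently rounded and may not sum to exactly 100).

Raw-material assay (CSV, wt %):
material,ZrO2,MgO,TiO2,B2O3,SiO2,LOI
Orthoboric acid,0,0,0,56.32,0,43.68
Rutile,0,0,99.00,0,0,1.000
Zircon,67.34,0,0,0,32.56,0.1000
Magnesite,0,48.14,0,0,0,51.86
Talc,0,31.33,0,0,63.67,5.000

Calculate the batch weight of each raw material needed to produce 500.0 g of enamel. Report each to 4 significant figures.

Batch per 500.0 g enamel:
  Orthoboric acid: 92.86 g
  Rutile: 78.08 g
  Zircon: 67.34 g
  Magnesite: 51.71 g
  Talc: 292.9 g
Total batch = 582.9 g; LOI loss = 82.87 g; yield = 85.78%

All arithmetic carries exact precision in every operation — the intermediate values are displayed (rounded to 4 significant digits) when written out — exactly one rounding goes into every reported value; the derived quantities (the yield, net glass mass, totals, five oxide percentages, LOI) are re-derived in full precision using the weight values for 500.0 g of glass as they appear in problem or answer.
Target masses of each oxide per 500.0 g enamel:
  ZrO2: 9.070% × 500.0 = 45.35 g
  MgO: 23.33% × 500.0 = 116.6 g
  TiO2: 15.46% × 500.0 = 77.30 g
  B2O3: 10.46% × 500.0 = 52.30 g
  SiO2: 41.68% × 500.0 = 208.4 g
Balance tally, oxide-wise, with the batch weights as given, on the stated basis (target by target, the sums agree once rounding is allowed for):
  ZrO2: 67.34·0.6734 = 45.35 g (target 45.35 g)
  MgO: 51.71·0.4814 + 292.9·0.3133 = 116.7 g (target 116.6 g)
  TiO2: 78.08·0.9900 = 77.30 g (target 77.30 g)
  B2O3: 92.86·0.5632 = 52.30 g (target 52.30 g)
  SiO2: 67.34·0.3256 + 292.9·0.6367 = 208.4 g (target 208.4 g)
Glass mass check: the batch minus its LOI: 500.0 g (the targets, summed, come to 500.0 g; the stated basis being 500.0 g — rounding explains the deltas).
Batch total: Σ batch = 582.9 g; LOI removed, Σ of batch·LOI: 82.87 g; yield: glass divided by total = 85.78%.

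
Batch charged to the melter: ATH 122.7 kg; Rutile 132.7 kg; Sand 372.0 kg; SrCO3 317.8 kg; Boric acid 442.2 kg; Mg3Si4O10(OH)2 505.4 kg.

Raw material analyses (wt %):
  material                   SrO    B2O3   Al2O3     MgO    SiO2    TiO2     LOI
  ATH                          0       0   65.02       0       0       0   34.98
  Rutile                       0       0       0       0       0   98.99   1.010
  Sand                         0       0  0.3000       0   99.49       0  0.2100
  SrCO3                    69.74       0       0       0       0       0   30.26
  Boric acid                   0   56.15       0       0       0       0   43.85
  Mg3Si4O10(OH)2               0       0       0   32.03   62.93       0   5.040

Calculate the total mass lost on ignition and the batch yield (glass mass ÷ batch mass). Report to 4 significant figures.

LOI loss = 360.6 kg; glass = 1532 kg; yield = 80.95%

Intermediates are printed rounded to 4 significant figures between the steps — each numeric step runs at exact precision in every operation. Each reported result takes a single rounding; derived quantities (the totals, yield, net glass mass, the six compositions, ignition loss) are recomputed using the weight values for 1532 kg of glass at full precision, as written in problem or answer.
Loss on ignition, line by line:
  ATH: 122.7 × 0.3498 = 42.92 kg
  Rutile: 132.7 × 0.01010 = 1.340 kg
  Sand: 372.0 × 0.002100 = 0.7812 kg
  SrCO3: 317.8 × 0.3026 = 96.17 kg
  Boric acid: 442.2 × 0.4385 = 193.9 kg
  Mg3Si4O10(OH)2: 505.4 × 0.05040 = 25.47 kg
Total LOI = 360.6 kg
Glass = batch − LOI = 1893 − 360.6 = 1532 kg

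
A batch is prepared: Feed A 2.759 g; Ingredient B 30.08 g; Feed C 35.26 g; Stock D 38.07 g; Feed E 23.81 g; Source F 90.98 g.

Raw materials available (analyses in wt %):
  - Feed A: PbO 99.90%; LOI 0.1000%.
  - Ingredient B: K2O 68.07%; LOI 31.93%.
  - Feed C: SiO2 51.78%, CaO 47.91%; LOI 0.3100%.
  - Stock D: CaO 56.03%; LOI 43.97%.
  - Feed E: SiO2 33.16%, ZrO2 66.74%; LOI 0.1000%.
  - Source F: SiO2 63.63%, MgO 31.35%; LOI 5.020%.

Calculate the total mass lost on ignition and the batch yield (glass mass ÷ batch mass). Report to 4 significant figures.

LOI loss = 31.05 g; glass = 189.9 g; yield = 85.95%

The intermediate values are shown, rounded to 4 significant figures, within the worked lines. The whole derivation keeps full float precision from start to finish; each reported figure includes exactly one rounding — all derived quantities are re-derived in full precision (six oxide percentages, totals, the yield, LOI, net glass mass) from the weighed amounts for 189.9 g of glass exactly as printed in either problem or answer.
Ignition loss by material:
  Feed A: 2.759 × 0.001000 = 0.002759 g
  Ingredient B: 30.08 × 0.3193 = 9.605 g
  Feed C: 35.26 × 0.003100 = 0.1093 g
  Stock D: 38.07 × 0.4397 = 16.74 g
  Feed E: 23.81 × 0.001000 = 0.02381 g
  Source F: 90.98 × 0.05020 = 4.567 g
Total LOI = 31.05 g
Glass = batch − LOI = 221.0 − 31.05 = 189.9 g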